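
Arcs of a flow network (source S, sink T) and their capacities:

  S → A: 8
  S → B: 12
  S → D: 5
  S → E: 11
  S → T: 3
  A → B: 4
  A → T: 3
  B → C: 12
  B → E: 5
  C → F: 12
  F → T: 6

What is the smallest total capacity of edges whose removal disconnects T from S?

Augment S→T: bottleneck 3, flow now 3.
Augment S→A→T: bottleneck 3, flow now 6.
Augment S→B→C→F→T: bottleneck 6, flow now 12.
No augmenting path remains; maximum flow = 12.
By max-flow min-cut, the minimum cut capacity equals the max flow.
In the residual graph, reachable from S: {S, A, B, C, D, E, F}.
Min-cut edges: S→T (3), A→T (3), F→T (6); capacity 3 + 3 + 6 = 12.

12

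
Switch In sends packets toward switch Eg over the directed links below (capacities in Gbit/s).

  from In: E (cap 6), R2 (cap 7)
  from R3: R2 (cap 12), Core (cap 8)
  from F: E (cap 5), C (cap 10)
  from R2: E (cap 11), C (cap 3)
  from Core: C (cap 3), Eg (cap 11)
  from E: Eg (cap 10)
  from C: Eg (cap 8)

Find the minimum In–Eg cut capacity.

Augment In→E→Eg: bottleneck 6, flow now 6.
Augment In→R2→E→Eg: bottleneck 4, flow now 10.
Augment In→R2→C→Eg: bottleneck 3, flow now 13.
No augmenting path remains; maximum flow = 13.
By max-flow min-cut, the minimum cut capacity equals the max flow.
In the residual graph, reachable from In: {In}.
Min-cut edges: In→R2 (7), In→E (6); capacity 7 + 6 = 13.

13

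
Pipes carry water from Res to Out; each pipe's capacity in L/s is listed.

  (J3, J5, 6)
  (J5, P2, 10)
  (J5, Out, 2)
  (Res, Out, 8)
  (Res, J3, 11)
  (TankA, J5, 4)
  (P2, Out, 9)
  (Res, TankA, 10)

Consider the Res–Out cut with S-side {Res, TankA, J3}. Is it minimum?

Yes — it is a minimum cut (capacity 18).

Given cut capacity: 8 + 4 + 6 = 18.
Augment Res→Out: bottleneck 8, flow now 8.
Augment Res→TankA→J5→Out: bottleneck 2, flow now 10.
Augment Res→TankA→J5→P2→Out: bottleneck 2, flow now 12.
Augment Res→J3→J5→P2→Out: bottleneck 6, flow now 18.
No augmenting path remains; maximum flow = 18.
Cut capacity 18 equals the max flow, so it is a minimum cut.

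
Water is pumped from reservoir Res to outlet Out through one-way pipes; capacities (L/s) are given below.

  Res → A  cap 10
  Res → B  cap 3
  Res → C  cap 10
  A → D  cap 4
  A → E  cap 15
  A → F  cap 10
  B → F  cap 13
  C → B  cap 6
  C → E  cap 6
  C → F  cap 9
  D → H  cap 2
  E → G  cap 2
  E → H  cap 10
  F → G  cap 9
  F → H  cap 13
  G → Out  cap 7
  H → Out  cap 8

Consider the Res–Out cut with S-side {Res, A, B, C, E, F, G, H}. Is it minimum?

No — its capacity is 19, but the minimum cut has capacity 15.

Given cut capacity: 4 + 7 + 8 = 19.
Augment Res→A→D→H→Out: bottleneck 2, flow now 2.
Augment Res→A→E→G→Out: bottleneck 2, flow now 4.
Augment Res→A→E→H→Out: bottleneck 6, flow now 10.
Augment Res→B→F→G→Out: bottleneck 3, flow now 13.
Augment Res→C→F→G→Out: bottleneck 2, flow now 15.
No augmenting path remains; maximum flow = 15.
In the residual graph, reachable from Res: {Res, A, B, C, D, E, F, G, H}.
Min-cut edges: G→Out (7), H→Out (8); capacity 7 + 8 = 15.
Cut capacity 19 exceeds the max flow 15, so it is not minimum.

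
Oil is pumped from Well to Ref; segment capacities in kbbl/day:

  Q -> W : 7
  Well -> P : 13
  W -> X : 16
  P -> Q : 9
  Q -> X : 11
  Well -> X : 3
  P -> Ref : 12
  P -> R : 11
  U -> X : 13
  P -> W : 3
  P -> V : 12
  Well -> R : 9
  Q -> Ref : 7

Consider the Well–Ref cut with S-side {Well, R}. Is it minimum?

No — its capacity is 16, but the minimum cut has capacity 13.

Given cut capacity: 13 + 3 = 16.
Augment Well→P→Ref: bottleneck 12, flow now 12.
Augment Well→P→Q→Ref: bottleneck 1, flow now 13.
No augmenting path remains; maximum flow = 13.
In the residual graph, reachable from Well: {Well, R, X}.
Min-cut edges: Well→P (13); capacity 13 = 13.
Cut capacity 16 exceeds the max flow 13, so it is not minimum.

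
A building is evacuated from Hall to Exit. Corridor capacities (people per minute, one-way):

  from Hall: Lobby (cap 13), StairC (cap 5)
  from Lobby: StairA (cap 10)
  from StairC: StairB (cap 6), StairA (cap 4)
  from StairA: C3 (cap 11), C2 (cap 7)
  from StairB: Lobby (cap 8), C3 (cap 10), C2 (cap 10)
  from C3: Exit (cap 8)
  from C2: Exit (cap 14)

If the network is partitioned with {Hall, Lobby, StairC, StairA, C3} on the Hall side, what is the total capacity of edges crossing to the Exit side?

21

Edges leaving {Hall, Lobby, StairC, StairA, C3}: StairC→StairB (6), StairA→C2 (7), C3→Exit (8).
Cut capacity = 6 + 7 + 8 = 21.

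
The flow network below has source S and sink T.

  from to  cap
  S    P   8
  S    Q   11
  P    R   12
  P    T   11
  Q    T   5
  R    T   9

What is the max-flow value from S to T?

13

Augment S→P→T: bottleneck 8, flow now 8.
Augment S→Q→T: bottleneck 5, flow now 13.
No augmenting path remains; maximum flow = 13.
In the residual graph, reachable from S: {S, Q}.
Min-cut edges: S→P (8), Q→T (5); capacity 8 + 5 = 13.
This cut is saturated, so no flow can exceed 13.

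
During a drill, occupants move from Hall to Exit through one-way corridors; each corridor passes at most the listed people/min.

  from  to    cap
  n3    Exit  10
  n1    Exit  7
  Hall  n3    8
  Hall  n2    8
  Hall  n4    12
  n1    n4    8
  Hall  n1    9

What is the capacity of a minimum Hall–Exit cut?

15

Augment Hall→n1→Exit: bottleneck 7, flow now 7.
Augment Hall→n3→Exit: bottleneck 8, flow now 15.
No augmenting path remains; maximum flow = 15.
By max-flow min-cut, the minimum cut capacity equals the max flow.
In the residual graph, reachable from Hall: {Hall, n1, n2, n4}.
Min-cut edges: Hall→n3 (8), n1→Exit (7); capacity 8 + 7 = 15.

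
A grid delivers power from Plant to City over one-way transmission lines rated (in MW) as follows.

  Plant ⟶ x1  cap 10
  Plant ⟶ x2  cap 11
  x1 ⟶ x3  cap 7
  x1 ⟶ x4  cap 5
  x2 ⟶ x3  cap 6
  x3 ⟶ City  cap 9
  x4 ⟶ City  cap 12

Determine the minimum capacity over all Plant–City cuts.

Augment Plant→x1→x3→City: bottleneck 7, flow now 7.
Augment Plant→x1→x4→City: bottleneck 3, flow now 10.
Augment Plant→x2→x3→City: bottleneck 2, flow now 12.
Augment Plant→x2→x3→x1→x4→City: bottleneck 2, flow now 14. (uses reverse residual edge)
No augmenting path remains; maximum flow = 14.
By max-flow min-cut, the minimum cut capacity equals the max flow.
In the residual graph, reachable from Plant: {Plant, x1, x2, x3}.
Min-cut edges: x1→x4 (5), x3→City (9); capacity 5 + 9 = 14.

14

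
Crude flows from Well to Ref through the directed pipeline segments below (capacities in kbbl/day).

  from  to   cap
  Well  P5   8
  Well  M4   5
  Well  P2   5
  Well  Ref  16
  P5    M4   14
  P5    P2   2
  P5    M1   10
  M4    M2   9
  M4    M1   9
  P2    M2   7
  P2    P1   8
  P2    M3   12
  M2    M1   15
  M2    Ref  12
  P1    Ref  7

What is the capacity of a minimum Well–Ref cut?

Augment Well→Ref: bottleneck 16, flow now 16.
Augment Well→M4→M2→Ref: bottleneck 5, flow now 21.
Augment Well→P2→M2→Ref: bottleneck 5, flow now 26.
Augment Well→P5→M4→M2→Ref: bottleneck 2, flow now 28.
Augment Well→P5→P2→P1→Ref: bottleneck 2, flow now 30.
Augment Well→P5→M4→M2→P2→P1→Ref: bottleneck 2, flow now 32. (uses reverse residual edge)
No augmenting path remains; maximum flow = 32.
By max-flow min-cut, the minimum cut capacity equals the max flow.
In the residual graph, reachable from Well: {Well, P5, M4, M1}.
Min-cut edges: Well→P2 (5), Well→Ref (16), P5→P2 (2), M4→M2 (9); capacity 5 + 16 + 2 + 9 = 32.

32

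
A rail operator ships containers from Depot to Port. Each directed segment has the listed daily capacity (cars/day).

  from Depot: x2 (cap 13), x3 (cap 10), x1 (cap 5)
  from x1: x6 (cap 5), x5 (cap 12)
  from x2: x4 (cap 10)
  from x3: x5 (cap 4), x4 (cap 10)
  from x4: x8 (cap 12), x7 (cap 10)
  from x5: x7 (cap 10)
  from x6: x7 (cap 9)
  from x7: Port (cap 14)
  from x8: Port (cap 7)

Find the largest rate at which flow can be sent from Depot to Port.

Augment Depot→x1→x5→x7→Port: bottleneck 5, flow now 5.
Augment Depot→x2→x4→x7→Port: bottleneck 9, flow now 14.
Augment Depot→x2→x4→x8→Port: bottleneck 1, flow now 15.
Augment Depot→x3→x4→x8→Port: bottleneck 6, flow now 21.
No augmenting path remains; maximum flow = 21.
In the residual graph, reachable from Depot: {Depot, x1, x2, x3, x4, x5, x6, x7, x8}.
Min-cut edges: x7→Port (14), x8→Port (7); capacity 14 + 7 = 21.
This cut is saturated, so no flow can exceed 21.

21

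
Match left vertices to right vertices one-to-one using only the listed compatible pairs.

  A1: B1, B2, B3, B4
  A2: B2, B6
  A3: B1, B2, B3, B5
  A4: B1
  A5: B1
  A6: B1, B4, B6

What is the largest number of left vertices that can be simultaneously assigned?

Unit-capacity flow: source→left, listed edges, right→sink; max matching = max flow.
Augmenting path A1→B1 (+1); matched 1.
Augmenting path A2→B2 (+1); matched 2.
Augmenting path A3→B3 (+1); matched 3.
Augmenting path A6→B4 (+1); matched 4.
Augmenting path A4→B1→A1→B2→A2→B6 (+1); matched 5.
No augmenting path remains; maximum matching = 5.
König certificate: {A1, A2, A3, A6, B1} is a vertex cover of size 5 (every listed pair touches it), so no matching can be larger.

5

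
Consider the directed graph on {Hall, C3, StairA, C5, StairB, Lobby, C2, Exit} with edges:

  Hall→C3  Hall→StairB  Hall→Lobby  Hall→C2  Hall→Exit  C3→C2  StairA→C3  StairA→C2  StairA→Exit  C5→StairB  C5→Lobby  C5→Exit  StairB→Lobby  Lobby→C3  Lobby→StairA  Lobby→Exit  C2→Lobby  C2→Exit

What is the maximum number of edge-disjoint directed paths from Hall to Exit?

4

Assign every edge capacity 1; by Menger, the answer equals the max flow.
Path Hall→Exit (+1); total 1.
Path Hall→Lobby→Exit (+1); total 2.
Path Hall→C2→Exit (+1); total 3.
Path Hall→StairB→Lobby→StairA→Exit (+1); total 4.
No residual Hall→Exit path; max flow = 4.
Certifying cut of size 4: {C2→Exit, Hall→Exit, Lobby→Exit, Lobby→StairA}.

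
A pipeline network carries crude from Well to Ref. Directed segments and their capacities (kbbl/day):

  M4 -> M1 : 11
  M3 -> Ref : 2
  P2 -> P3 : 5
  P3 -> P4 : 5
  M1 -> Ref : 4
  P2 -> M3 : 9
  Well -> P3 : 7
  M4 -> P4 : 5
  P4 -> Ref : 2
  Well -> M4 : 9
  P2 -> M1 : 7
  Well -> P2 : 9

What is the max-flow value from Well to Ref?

8

Augment Well→P3→P4→Ref: bottleneck 2, flow now 2.
Augment Well→M4→M1→Ref: bottleneck 4, flow now 6.
Augment Well→P2→M3→Ref: bottleneck 2, flow now 8.
No augmenting path remains; maximum flow = 8.
In the residual graph, reachable from Well: {Well, P3, M4, P2, P4, M3, M1}.
Min-cut edges: P4→Ref (2), M3→Ref (2), M1→Ref (4); capacity 2 + 2 + 4 = 8.
This cut is saturated, so no flow can exceed 8.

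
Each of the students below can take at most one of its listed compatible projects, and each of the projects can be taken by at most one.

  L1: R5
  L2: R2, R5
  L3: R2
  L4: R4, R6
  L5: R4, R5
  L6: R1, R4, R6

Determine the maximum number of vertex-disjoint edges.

5

Unit-capacity flow: source→left, listed edges, right→sink; max matching = max flow.
Augmenting path L1→R5 (+1); matched 1.
Augmenting path L2→R2 (+1); matched 2.
Augmenting path L4→R4 (+1); matched 3.
Augmenting path L6→R1 (+1); matched 4.
Augmenting path L5→R4→L4→R6 (+1); matched 5.
No augmenting path remains; maximum matching = 5.
König certificate: {L4, L5, L6, R2, R5} is a vertex cover of size 5 (every listed pair touches it), so no matching can be larger.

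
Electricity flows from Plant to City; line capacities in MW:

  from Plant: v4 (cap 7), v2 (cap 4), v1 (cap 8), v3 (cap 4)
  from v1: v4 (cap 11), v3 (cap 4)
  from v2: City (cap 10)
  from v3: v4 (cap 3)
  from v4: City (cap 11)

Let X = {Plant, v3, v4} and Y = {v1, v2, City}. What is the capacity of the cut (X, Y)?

23

Edges leaving {Plant, v3, v4}: Plant→v1 (8), Plant→v2 (4), v4→City (11).
Cut capacity = 8 + 4 + 11 = 23.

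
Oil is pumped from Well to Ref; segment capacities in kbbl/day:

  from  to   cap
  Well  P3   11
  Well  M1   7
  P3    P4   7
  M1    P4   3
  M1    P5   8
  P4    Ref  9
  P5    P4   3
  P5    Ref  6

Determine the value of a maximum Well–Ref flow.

14

Augment Well→P3→P4→Ref: bottleneck 7, flow now 7.
Augment Well→M1→P4→Ref: bottleneck 2, flow now 9.
Augment Well→M1→P5→Ref: bottleneck 5, flow now 14.
No augmenting path remains; maximum flow = 14.
In the residual graph, reachable from Well: {Well, P3}.
Min-cut edges: Well→M1 (7), P3→P4 (7); capacity 7 + 7 = 14.
This cut is saturated, so no flow can exceed 14.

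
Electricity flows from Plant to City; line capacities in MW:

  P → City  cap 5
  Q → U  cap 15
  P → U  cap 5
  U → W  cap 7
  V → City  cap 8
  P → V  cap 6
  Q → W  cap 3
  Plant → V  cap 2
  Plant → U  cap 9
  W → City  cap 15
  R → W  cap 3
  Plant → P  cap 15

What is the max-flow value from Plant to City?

20

Augment Plant→P→City: bottleneck 5, flow now 5.
Augment Plant→V→City: bottleneck 2, flow now 7.
Augment Plant→P→V→City: bottleneck 6, flow now 13.
Augment Plant→U→W→City: bottleneck 7, flow now 20.
No augmenting path remains; maximum flow = 20.
In the residual graph, reachable from Plant: {Plant, P, U}.
Min-cut edges: Plant→V (2), P→V (6), P→City (5), U→W (7); capacity 2 + 6 + 5 + 7 = 20.
This cut is saturated, so no flow can exceed 20.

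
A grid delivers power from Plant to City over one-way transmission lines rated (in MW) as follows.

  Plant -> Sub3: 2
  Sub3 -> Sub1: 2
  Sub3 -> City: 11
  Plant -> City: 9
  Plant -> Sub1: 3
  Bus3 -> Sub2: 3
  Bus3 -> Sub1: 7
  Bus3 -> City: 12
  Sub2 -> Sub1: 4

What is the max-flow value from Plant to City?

Augment Plant→City: bottleneck 9, flow now 9.
Augment Plant→Sub3→City: bottleneck 2, flow now 11.
No augmenting path remains; maximum flow = 11.
In the residual graph, reachable from Plant: {Plant, Sub1}.
Min-cut edges: Plant→Sub3 (2), Plant→City (9); capacity 2 + 9 = 11.
This cut is saturated, so no flow can exceed 11.

11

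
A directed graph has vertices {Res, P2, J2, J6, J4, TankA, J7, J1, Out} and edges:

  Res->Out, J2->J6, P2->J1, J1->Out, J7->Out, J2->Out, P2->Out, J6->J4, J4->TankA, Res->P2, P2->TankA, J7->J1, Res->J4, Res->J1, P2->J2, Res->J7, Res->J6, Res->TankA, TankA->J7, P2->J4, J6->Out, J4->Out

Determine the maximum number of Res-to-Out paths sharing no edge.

6

Assign every edge capacity 1; by Menger, the answer equals the max flow.
Path Res→Out (+1); total 1.
Path Res→P2→Out (+1); total 2.
Path Res→J6→Out (+1); total 3.
Path Res→J4→Out (+1); total 4.
Path Res→J7→Out (+1); total 5.
Path Res→J1→Out (+1); total 6.
No residual Res→Out path; max flow = 6.
Certifying cut of size 6: {J1→Out, J7→Out, Res→J4, Res→J6, Res→Out, Res→P2}.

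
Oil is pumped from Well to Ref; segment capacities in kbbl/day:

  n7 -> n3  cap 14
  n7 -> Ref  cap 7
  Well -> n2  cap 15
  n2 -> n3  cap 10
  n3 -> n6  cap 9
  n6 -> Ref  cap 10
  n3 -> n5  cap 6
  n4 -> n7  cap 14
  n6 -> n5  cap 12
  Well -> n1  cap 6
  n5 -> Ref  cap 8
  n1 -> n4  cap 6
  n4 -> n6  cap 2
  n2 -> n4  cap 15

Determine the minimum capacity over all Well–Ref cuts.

Augment Well→n1→n4→n6→Ref: bottleneck 2, flow now 2.
Augment Well→n1→n4→n7→Ref: bottleneck 4, flow now 6.
Augment Well→n2→n3→n5→Ref: bottleneck 6, flow now 12.
Augment Well→n2→n3→n6→Ref: bottleneck 4, flow now 16.
Augment Well→n2→n4→n7→Ref: bottleneck 3, flow now 19.
Augment Well→n2→n4→n7→n3→n6→Ref: bottleneck 2, flow now 21.
No augmenting path remains; maximum flow = 21.
By max-flow min-cut, the minimum cut capacity equals the max flow.
In the residual graph, reachable from Well: {Well}.
Min-cut edges: Well→n1 (6), Well→n2 (15); capacity 6 + 15 = 21.

21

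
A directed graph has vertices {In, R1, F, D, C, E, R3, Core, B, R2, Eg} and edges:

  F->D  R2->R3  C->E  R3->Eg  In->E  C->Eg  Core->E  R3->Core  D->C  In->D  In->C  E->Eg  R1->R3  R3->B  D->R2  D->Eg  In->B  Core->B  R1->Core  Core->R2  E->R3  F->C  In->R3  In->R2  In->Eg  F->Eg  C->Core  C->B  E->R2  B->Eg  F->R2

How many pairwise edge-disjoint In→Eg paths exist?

Assign every edge capacity 1; by Menger, the answer equals the max flow.
Path In→Eg (+1); total 1.
Path In→D→Eg (+1); total 2.
Path In→C→Eg (+1); total 3.
Path In→E→Eg (+1); total 4.
Path In→R3→Eg (+1); total 5.
Path In→B→Eg (+1); total 6.
No residual In→Eg path; max flow = 6.
Certifying cut of size 6: {B→Eg, E→Eg, In→C, In→D, In→Eg, R3→Eg}.

6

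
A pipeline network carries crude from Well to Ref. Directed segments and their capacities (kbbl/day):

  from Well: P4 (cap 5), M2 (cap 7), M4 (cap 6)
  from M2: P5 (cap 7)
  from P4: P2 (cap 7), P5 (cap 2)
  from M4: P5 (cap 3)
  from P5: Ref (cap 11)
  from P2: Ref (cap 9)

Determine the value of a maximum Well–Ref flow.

Augment Well→M2→P5→Ref: bottleneck 7, flow now 7.
Augment Well→P4→P5→Ref: bottleneck 2, flow now 9.
Augment Well→P4→P2→Ref: bottleneck 3, flow now 12.
Augment Well→M4→P5→Ref: bottleneck 2, flow now 14.
Augment Well→M4→P5→P4→P2→Ref: bottleneck 1, flow now 15. (uses reverse residual edge)
No augmenting path remains; maximum flow = 15.
In the residual graph, reachable from Well: {Well, M4}.
Min-cut edges: Well→M2 (7), Well→P4 (5), M4→P5 (3); capacity 7 + 5 + 3 = 15.
This cut is saturated, so no flow can exceed 15.

15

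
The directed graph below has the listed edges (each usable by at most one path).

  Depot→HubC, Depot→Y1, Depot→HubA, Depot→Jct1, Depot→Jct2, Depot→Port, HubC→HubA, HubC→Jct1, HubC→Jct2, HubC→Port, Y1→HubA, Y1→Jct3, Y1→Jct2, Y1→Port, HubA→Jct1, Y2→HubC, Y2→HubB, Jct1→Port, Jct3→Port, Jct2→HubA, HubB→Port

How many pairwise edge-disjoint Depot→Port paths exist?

4

Assign every edge capacity 1; by Menger, the answer equals the max flow.
Path Depot→Port (+1); total 1.
Path Depot→HubC→Port (+1); total 2.
Path Depot→Y1→Port (+1); total 3.
Path Depot→Jct1→Port (+1); total 4.
No residual Depot→Port path; max flow = 4.
Certifying cut of size 4: {Depot→HubC, Depot→Port, Depot→Y1, Jct1→Port}.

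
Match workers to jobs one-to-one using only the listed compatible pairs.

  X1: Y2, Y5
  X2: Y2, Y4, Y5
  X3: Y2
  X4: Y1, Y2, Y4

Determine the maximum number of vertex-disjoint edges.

4

Unit-capacity flow: source→left, listed edges, right→sink; max matching = max flow.
Augmenting path X1→Y2 (+1); matched 1.
Augmenting path X2→Y4 (+1); matched 2.
Augmenting path X4→Y1 (+1); matched 3.
Augmenting path X3→Y2→X1→Y5 (+1); matched 4.
No augmenting path remains; maximum matching = 4.
König certificate: {X1, X2, X3, X4} is a vertex cover of size 4 (every listed pair touches it), so no matching can be larger.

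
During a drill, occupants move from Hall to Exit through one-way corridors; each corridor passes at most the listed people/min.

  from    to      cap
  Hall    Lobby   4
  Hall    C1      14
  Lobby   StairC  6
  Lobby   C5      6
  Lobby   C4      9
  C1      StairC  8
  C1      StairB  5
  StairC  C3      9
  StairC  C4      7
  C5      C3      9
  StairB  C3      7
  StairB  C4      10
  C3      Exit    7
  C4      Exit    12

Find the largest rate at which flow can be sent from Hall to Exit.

Augment Hall→Lobby→C4→Exit: bottleneck 4, flow now 4.
Augment Hall→C1→StairC→C3→Exit: bottleneck 7, flow now 11.
Augment Hall→C1→StairC→C4→Exit: bottleneck 1, flow now 12.
Augment Hall→C1→StairB→C4→Exit: bottleneck 5, flow now 17.
No augmenting path remains; maximum flow = 17.
In the residual graph, reachable from Hall: {Hall, C1}.
Min-cut edges: Hall→Lobby (4), C1→StairC (8), C1→StairB (5); capacity 4 + 8 + 5 = 17.
This cut is saturated, so no flow can exceed 17.

17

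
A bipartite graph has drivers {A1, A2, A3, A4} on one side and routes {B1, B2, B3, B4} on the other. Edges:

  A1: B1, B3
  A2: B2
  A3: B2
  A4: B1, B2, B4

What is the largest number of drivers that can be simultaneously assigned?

3

Unit-capacity flow: source→left, listed edges, right→sink; max matching = max flow.
Augmenting path A1→B1 (+1); matched 1.
Augmenting path A2→B2 (+1); matched 2.
Augmenting path A4→B4 (+1); matched 3.
No augmenting path remains; maximum matching = 3.
König certificate: {A1, A4, B2} is a vertex cover of size 3 (every listed pair touches it), so no matching can be larger.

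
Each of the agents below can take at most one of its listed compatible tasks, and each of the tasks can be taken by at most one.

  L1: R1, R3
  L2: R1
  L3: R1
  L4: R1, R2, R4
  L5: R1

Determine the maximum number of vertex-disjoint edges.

3

Unit-capacity flow: source→left, listed edges, right→sink; max matching = max flow.
Augmenting path L1→R1 (+1); matched 1.
Augmenting path L4→R2 (+1); matched 2.
Augmenting path L2→R1→L1→R3 (+1); matched 3.
No augmenting path remains; maximum matching = 3.
König certificate: {L1, L4, R1} is a vertex cover of size 3 (every listed pair touches it), so no matching can be larger.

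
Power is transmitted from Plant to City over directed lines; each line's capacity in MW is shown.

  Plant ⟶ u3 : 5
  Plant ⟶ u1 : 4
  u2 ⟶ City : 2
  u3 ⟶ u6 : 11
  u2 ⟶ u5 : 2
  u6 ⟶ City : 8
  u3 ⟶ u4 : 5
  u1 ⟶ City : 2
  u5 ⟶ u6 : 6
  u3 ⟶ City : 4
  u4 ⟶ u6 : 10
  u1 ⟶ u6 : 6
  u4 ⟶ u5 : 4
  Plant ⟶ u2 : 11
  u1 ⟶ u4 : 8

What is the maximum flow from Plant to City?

13

Augment Plant→u1→City: bottleneck 2, flow now 2.
Augment Plant→u2→City: bottleneck 2, flow now 4.
Augment Plant→u3→City: bottleneck 4, flow now 8.
Augment Plant→u1→u6→City: bottleneck 2, flow now 10.
Augment Plant→u3→u6→City: bottleneck 1, flow now 11.
Augment Plant→u2→u5→u6→City: bottleneck 2, flow now 13.
No augmenting path remains; maximum flow = 13.
In the residual graph, reachable from Plant: {Plant, u2}.
Min-cut edges: Plant→u1 (4), Plant→u3 (5), u2→u5 (2), u2→City (2); capacity 4 + 5 + 2 + 2 = 13.
This cut is saturated, so no flow can exceed 13.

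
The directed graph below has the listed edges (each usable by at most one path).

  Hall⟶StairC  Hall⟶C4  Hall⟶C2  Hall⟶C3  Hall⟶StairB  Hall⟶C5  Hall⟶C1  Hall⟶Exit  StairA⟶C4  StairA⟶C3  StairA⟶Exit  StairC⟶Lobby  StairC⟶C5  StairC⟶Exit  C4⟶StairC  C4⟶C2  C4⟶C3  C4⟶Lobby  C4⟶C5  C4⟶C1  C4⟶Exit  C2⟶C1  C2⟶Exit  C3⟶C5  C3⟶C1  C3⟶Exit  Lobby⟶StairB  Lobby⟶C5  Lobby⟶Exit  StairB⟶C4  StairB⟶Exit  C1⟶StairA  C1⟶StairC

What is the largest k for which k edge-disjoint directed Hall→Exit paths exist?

7

Assign every edge capacity 1; by Menger, the answer equals the max flow.
Path Hall→Exit (+1); total 1.
Path Hall→StairC→Exit (+1); total 2.
Path Hall→C4→Exit (+1); total 3.
Path Hall→C2→Exit (+1); total 4.
Path Hall→C3→Exit (+1); total 5.
Path Hall→StairB→Exit (+1); total 6.
Path Hall→C1→StairA→Exit (+1); total 7.
No residual Hall→Exit path; max flow = 7.
Certifying cut of size 7: {Hall→C1, Hall→C2, Hall→C3, Hall→C4, Hall→Exit, Hall→StairB, Hall→StairC}.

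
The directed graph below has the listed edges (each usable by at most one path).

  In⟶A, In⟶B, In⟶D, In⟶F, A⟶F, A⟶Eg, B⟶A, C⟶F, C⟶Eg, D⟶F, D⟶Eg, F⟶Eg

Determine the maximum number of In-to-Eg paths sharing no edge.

Assign every edge capacity 1; by Menger, the answer equals the max flow.
Path In→A→Eg (+1); total 1.
Path In→D→Eg (+1); total 2.
Path In→F→Eg (+1); total 3.
No residual In→Eg path; max flow = 3.
Certifying cut of size 3: {A→Eg, F→Eg, In→D}.

3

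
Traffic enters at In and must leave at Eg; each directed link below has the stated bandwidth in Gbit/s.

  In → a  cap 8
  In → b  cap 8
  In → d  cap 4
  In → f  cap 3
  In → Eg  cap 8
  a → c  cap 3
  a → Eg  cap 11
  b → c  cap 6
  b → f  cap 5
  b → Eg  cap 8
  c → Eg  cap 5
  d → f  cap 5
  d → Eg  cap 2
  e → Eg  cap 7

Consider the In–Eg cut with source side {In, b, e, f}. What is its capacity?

41

Edges leaving {In, b, e, f}: In→a (8), In→d (4), In→Eg (8), b→c (6), b→Eg (8), e→Eg (7).
Cut capacity = 8 + 4 + 8 + 6 + 8 + 7 = 41.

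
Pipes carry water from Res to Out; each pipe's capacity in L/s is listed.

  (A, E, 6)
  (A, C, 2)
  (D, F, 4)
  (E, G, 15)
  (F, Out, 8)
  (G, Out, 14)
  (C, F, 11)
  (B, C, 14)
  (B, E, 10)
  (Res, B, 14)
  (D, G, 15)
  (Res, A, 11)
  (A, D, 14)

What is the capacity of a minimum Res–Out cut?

22

Augment Res→A→C→F→Out: bottleneck 2, flow now 2.
Augment Res→A→D→F→Out: bottleneck 4, flow now 6.
Augment Res→A→D→G→Out: bottleneck 5, flow now 11.
Augment Res→B→C→F→Out: bottleneck 2, flow now 13.
Augment Res→B→E→G→Out: bottleneck 9, flow now 22.
No augmenting path remains; maximum flow = 22.
By max-flow min-cut, the minimum cut capacity equals the max flow.
In the residual graph, reachable from Res: {Res, A, B, C, D, E, F, G}.
Min-cut edges: F→Out (8), G→Out (14); capacity 8 + 14 = 22.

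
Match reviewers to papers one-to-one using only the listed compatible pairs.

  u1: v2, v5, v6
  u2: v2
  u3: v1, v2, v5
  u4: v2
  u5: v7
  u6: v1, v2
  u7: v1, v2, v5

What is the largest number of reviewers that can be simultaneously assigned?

5

Unit-capacity flow: source→left, listed edges, right→sink; max matching = max flow.
Augmenting path u1→v2 (+1); matched 1.
Augmenting path u3→v1 (+1); matched 2.
Augmenting path u5→v7 (+1); matched 3.
Augmenting path u7→v5 (+1); matched 4.
Augmenting path u2→v2→u1→v6 (+1); matched 5.
No augmenting path remains; maximum matching = 5.
König certificate: {u1, u5, v1, v2, v5} is a vertex cover of size 5 (every listed pair touches it), so no matching can be larger.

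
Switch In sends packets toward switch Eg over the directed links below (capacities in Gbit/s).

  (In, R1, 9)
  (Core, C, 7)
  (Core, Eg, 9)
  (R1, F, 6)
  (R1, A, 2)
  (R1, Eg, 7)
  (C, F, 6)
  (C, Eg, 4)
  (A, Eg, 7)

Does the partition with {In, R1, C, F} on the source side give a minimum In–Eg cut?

No — its capacity is 13, but the minimum cut has capacity 9.

Given cut capacity: 2 + 7 + 4 = 13.
Augment In→R1→Eg: bottleneck 7, flow now 7.
Augment In→R1→A→Eg: bottleneck 2, flow now 9.
No augmenting path remains; maximum flow = 9.
In the residual graph, reachable from In: {In}.
Min-cut edges: In→R1 (9); capacity 9 = 9.
Cut capacity 13 exceeds the max flow 9, so it is not minimum.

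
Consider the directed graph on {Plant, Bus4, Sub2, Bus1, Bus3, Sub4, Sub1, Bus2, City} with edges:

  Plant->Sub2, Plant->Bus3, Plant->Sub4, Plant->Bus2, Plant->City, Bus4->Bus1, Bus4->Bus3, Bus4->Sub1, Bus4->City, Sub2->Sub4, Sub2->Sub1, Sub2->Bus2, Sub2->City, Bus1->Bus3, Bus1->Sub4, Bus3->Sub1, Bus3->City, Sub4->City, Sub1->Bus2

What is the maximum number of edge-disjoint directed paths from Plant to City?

4

Assign every edge capacity 1; by Menger, the answer equals the max flow.
Path Plant→City (+1); total 1.
Path Plant→Sub2→City (+1); total 2.
Path Plant→Bus3→City (+1); total 3.
Path Plant→Sub4→City (+1); total 4.
No residual Plant→City path; max flow = 4.
Certifying cut of size 4: {Plant→Bus3, Plant→City, Plant→Sub2, Plant→Sub4}.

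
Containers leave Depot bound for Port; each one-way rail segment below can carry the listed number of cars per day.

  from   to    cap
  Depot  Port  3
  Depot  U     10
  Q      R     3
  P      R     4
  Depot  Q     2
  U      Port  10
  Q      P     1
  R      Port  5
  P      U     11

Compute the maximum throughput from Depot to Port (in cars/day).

Augment Depot→Port: bottleneck 3, flow now 3.
Augment Depot→U→Port: bottleneck 10, flow now 13.
Augment Depot→Q→R→Port: bottleneck 2, flow now 15.
No augmenting path remains; maximum flow = 15.
In the residual graph, reachable from Depot: {Depot}.
Min-cut edges: Depot→Q (2), Depot→U (10), Depot→Port (3); capacity 2 + 10 + 3 = 15.
This cut is saturated, so no flow can exceed 15.

15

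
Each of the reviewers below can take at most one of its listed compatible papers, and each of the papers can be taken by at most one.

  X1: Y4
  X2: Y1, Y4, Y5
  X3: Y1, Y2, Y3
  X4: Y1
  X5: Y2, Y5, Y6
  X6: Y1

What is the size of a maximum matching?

Unit-capacity flow: source→left, listed edges, right→sink; max matching = max flow.
Augmenting path X1→Y4 (+1); matched 1.
Augmenting path X2→Y1 (+1); matched 2.
Augmenting path X3→Y2 (+1); matched 3.
Augmenting path X5→Y5 (+1); matched 4.
Augmenting path X4→Y1→X2→Y5→X5→Y6 (+1); matched 5.
No augmenting path remains; maximum matching = 5.
König certificate: {X1, X2, X3, X5, Y1} is a vertex cover of size 5 (every listed pair touches it), so no matching can be larger.

5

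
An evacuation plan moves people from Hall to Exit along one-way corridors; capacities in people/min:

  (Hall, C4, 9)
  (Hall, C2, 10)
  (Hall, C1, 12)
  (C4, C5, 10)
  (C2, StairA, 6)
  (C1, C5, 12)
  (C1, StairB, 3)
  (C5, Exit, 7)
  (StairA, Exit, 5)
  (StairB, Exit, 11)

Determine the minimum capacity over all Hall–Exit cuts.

Augment Hall→C4→C5→Exit: bottleneck 7, flow now 7.
Augment Hall→C2→StairA→Exit: bottleneck 5, flow now 12.
Augment Hall→C1→StairB→Exit: bottleneck 3, flow now 15.
No augmenting path remains; maximum flow = 15.
By max-flow min-cut, the minimum cut capacity equals the max flow.
In the residual graph, reachable from Hall: {Hall, C4, C2, C1, C5, StairA}.
Min-cut edges: C1→StairB (3), C5→Exit (7), StairA→Exit (5); capacity 3 + 7 + 5 = 15.

15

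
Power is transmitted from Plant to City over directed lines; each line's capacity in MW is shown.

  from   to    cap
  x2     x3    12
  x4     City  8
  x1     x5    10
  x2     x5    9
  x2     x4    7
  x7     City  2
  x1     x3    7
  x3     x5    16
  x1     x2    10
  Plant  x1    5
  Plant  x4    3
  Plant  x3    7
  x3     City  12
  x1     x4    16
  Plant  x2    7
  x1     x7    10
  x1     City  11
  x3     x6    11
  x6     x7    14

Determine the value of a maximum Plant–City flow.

Augment Plant→x1→City: bottleneck 5, flow now 5.
Augment Plant→x3→City: bottleneck 7, flow now 12.
Augment Plant→x4→City: bottleneck 3, flow now 15.
Augment Plant→x2→x3→City: bottleneck 5, flow now 20.
Augment Plant→x2→x4→City: bottleneck 2, flow now 22.
No augmenting path remains; maximum flow = 22.
In the residual graph, reachable from Plant: {Plant}.
Min-cut edges: Plant→x1 (5), Plant→x2 (7), Plant→x3 (7), Plant→x4 (3); capacity 5 + 7 + 7 + 3 = 22.
This cut is saturated, so no flow can exceed 22.

22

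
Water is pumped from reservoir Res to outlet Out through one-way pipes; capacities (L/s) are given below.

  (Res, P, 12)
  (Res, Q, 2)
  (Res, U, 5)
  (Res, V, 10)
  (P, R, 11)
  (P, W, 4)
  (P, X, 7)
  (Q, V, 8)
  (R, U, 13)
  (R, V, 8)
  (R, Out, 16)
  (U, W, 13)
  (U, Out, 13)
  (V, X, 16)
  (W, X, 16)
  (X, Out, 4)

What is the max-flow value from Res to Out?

Augment Res→U→Out: bottleneck 5, flow now 5.
Augment Res→P→R→Out: bottleneck 11, flow now 16.
Augment Res→P→X→Out: bottleneck 1, flow now 17.
Augment Res→V→X→Out: bottleneck 3, flow now 20.
No augmenting path remains; maximum flow = 20.
In the residual graph, reachable from Res: {Res, P, Q, V, W, X}.
Min-cut edges: Res→U (5), P→R (11), X→Out (4); capacity 5 + 11 + 4 = 20.
This cut is saturated, so no flow can exceed 20.

20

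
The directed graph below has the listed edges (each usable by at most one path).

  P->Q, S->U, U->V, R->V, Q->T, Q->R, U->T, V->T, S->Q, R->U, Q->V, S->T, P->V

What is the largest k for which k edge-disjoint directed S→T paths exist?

Assign every edge capacity 1; by Menger, the answer equals the max flow.
Path S→T (+1); total 1.
Path S→Q→T (+1); total 2.
Path S→U→T (+1); total 3.
No residual S→T path; max flow = 3.
Certifying cut of size 3: {S→Q, S→T, S→U}.

3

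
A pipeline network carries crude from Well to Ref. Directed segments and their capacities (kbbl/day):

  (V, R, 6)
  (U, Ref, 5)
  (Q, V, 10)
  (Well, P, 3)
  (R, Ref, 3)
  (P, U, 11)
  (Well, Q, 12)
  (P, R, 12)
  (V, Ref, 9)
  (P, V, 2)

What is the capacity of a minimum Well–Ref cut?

13

Augment Well→P→R→Ref: bottleneck 3, flow now 3.
Augment Well→Q→V→Ref: bottleneck 9, flow now 12.
Augment Well→Q→V→R→P→U→Ref: bottleneck 1, flow now 13. (uses reverse residual edge)
No augmenting path remains; maximum flow = 13.
By max-flow min-cut, the minimum cut capacity equals the max flow.
In the residual graph, reachable from Well: {Well, Q}.
Min-cut edges: Well→P (3), Q→V (10); capacity 3 + 10 = 13.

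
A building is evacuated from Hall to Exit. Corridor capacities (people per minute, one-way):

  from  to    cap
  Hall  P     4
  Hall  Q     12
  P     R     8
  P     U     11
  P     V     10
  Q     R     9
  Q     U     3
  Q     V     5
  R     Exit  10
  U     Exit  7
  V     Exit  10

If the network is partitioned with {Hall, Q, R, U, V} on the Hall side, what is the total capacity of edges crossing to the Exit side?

Edges leaving {Hall, Q, R, U, V}: Hall→P (4), R→Exit (10), U→Exit (7), V→Exit (10).
Cut capacity = 4 + 10 + 7 + 10 = 31.

31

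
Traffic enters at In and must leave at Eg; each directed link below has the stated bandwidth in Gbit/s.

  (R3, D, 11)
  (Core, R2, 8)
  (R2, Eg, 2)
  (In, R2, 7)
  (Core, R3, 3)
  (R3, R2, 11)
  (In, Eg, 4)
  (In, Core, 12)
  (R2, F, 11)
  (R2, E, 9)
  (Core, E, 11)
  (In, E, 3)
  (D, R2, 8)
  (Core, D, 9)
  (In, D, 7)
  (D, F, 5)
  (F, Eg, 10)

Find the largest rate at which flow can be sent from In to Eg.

Augment In→Eg: bottleneck 4, flow now 4.
Augment In→R2→Eg: bottleneck 2, flow now 6.
Augment In→D→F→Eg: bottleneck 5, flow now 11.
Augment In→R2→F→Eg: bottleneck 5, flow now 16.
No augmenting path remains; maximum flow = 16.
In the residual graph, reachable from In: {In, Core, R3, D, R2, F, E}.
Min-cut edges: In→Eg (4), R2→Eg (2), F→Eg (10); capacity 4 + 2 + 10 = 16.
This cut is saturated, so no flow can exceed 16.

16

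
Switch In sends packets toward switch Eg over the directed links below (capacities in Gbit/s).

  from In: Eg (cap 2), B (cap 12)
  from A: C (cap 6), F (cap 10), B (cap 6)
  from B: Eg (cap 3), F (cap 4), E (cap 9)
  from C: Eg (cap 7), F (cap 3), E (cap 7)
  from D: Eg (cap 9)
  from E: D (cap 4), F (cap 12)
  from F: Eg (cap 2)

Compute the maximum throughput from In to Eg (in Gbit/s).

Augment In→Eg: bottleneck 2, flow now 2.
Augment In→B→Eg: bottleneck 3, flow now 5.
Augment In→B→F→Eg: bottleneck 2, flow now 7.
Augment In→B→E→D→Eg: bottleneck 4, flow now 11.
No augmenting path remains; maximum flow = 11.
In the residual graph, reachable from In: {In, B, E, F}.
Min-cut edges: In→Eg (2), B→Eg (3), E→D (4), F→Eg (2); capacity 2 + 3 + 4 + 2 = 11.
This cut is saturated, so no flow can exceed 11.

11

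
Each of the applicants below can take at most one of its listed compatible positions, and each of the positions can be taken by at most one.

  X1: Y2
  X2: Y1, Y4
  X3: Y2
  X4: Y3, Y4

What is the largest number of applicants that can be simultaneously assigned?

Unit-capacity flow: source→left, listed edges, right→sink; max matching = max flow.
Augmenting path X1→Y2 (+1); matched 1.
Augmenting path X2→Y1 (+1); matched 2.
Augmenting path X4→Y3 (+1); matched 3.
No augmenting path remains; maximum matching = 3.
König certificate: {X2, X4, Y2} is a vertex cover of size 3 (every listed pair touches it), so no matching can be larger.

3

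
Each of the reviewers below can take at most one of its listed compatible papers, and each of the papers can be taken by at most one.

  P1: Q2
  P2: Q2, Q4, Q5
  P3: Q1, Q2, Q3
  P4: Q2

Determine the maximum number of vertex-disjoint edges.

Unit-capacity flow: source→left, listed edges, right→sink; max matching = max flow.
Augmenting path P1→Q2 (+1); matched 1.
Augmenting path P2→Q4 (+1); matched 2.
Augmenting path P3→Q1 (+1); matched 3.
No augmenting path remains; maximum matching = 3.
König certificate: {P2, P3, Q2} is a vertex cover of size 3 (every listed pair touches it), so no matching can be larger.

3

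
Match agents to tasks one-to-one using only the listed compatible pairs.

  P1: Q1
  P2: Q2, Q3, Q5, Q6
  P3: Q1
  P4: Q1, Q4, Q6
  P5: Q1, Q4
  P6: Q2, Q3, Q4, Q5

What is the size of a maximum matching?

Unit-capacity flow: source→left, listed edges, right→sink; max matching = max flow.
Augmenting path P1→Q1 (+1); matched 1.
Augmenting path P2→Q2 (+1); matched 2.
Augmenting path P4→Q4 (+1); matched 3.
Augmenting path P6→Q3 (+1); matched 4.
Augmenting path P5→Q4→P4→Q6 (+1); matched 5.
No augmenting path remains; maximum matching = 5.
König certificate: {P2, P4, P5, P6, Q1} is a vertex cover of size 5 (every listed pair touches it), so no matching can be larger.

5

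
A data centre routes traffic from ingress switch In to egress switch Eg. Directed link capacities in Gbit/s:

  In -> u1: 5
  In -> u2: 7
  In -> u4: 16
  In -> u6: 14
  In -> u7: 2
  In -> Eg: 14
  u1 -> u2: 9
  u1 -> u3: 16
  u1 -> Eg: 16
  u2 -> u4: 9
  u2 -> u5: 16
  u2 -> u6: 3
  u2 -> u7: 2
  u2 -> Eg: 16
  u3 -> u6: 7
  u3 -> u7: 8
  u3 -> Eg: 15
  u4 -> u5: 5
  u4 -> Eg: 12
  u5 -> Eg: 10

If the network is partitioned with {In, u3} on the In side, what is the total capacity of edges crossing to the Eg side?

88

Edges leaving {In, u3}: In→u1 (5), In→u2 (7), In→u4 (16), In→u6 (14), In→u7 (2), In→Eg (14), u3→u6 (7), u3→u7 (8), u3→Eg (15).
Cut capacity = 5 + 7 + 16 + 14 + 2 + 14 + 7 + 8 + 15 = 88.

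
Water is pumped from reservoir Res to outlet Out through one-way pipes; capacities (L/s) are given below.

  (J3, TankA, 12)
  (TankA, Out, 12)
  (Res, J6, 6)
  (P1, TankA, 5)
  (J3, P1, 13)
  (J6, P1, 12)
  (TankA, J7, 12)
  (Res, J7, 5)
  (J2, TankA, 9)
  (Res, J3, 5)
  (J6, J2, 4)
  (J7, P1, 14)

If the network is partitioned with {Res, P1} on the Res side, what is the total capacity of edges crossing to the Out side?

Edges leaving {Res, P1}: Res→J7 (5), Res→J6 (6), Res→J3 (5), P1→TankA (5).
Cut capacity = 5 + 6 + 5 + 5 = 21.

21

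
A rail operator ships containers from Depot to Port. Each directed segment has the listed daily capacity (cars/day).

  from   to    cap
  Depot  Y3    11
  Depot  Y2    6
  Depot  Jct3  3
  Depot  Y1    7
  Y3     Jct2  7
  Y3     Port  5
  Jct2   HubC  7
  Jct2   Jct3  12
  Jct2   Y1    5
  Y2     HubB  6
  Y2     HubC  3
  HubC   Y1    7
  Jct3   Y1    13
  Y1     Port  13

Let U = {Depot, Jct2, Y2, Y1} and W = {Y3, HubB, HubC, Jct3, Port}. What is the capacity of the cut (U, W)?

55

Edges leaving {Depot, Jct2, Y2, Y1}: Depot→Y3 (11), Depot→Jct3 (3), Jct2→HubC (7), Jct2→Jct3 (12), Y2→HubB (6), Y2→HubC (3), Y1→Port (13).
Cut capacity = 11 + 3 + 7 + 12 + 6 + 3 + 13 = 55.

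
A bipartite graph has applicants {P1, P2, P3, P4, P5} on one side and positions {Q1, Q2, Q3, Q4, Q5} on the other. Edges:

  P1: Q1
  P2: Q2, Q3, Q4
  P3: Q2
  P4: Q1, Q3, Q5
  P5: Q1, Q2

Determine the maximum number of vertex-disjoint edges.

Unit-capacity flow: source→left, listed edges, right→sink; max matching = max flow.
Augmenting path P1→Q1 (+1); matched 1.
Augmenting path P2→Q2 (+1); matched 2.
Augmenting path P4→Q3 (+1); matched 3.
Augmenting path P3→Q2→P2→Q4 (+1); matched 4.
No augmenting path remains; maximum matching = 4.
König certificate: {P2, P4, Q1, Q2} is a vertex cover of size 4 (every listed pair touches it), so no matching can be larger.

4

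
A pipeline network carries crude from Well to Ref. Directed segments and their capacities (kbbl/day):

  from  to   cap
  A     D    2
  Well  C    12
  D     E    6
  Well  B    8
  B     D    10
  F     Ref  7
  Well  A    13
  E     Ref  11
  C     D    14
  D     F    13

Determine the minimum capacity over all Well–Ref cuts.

Augment Well→A→D→E→Ref: bottleneck 2, flow now 2.
Augment Well→B→D→E→Ref: bottleneck 4, flow now 6.
Augment Well→B→D→F→Ref: bottleneck 4, flow now 10.
Augment Well→C→D→F→Ref: bottleneck 3, flow now 13.
No augmenting path remains; maximum flow = 13.
By max-flow min-cut, the minimum cut capacity equals the max flow.
In the residual graph, reachable from Well: {Well, A, B, C, D, F}.
Min-cut edges: D→E (6), F→Ref (7); capacity 6 + 7 = 13.

13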